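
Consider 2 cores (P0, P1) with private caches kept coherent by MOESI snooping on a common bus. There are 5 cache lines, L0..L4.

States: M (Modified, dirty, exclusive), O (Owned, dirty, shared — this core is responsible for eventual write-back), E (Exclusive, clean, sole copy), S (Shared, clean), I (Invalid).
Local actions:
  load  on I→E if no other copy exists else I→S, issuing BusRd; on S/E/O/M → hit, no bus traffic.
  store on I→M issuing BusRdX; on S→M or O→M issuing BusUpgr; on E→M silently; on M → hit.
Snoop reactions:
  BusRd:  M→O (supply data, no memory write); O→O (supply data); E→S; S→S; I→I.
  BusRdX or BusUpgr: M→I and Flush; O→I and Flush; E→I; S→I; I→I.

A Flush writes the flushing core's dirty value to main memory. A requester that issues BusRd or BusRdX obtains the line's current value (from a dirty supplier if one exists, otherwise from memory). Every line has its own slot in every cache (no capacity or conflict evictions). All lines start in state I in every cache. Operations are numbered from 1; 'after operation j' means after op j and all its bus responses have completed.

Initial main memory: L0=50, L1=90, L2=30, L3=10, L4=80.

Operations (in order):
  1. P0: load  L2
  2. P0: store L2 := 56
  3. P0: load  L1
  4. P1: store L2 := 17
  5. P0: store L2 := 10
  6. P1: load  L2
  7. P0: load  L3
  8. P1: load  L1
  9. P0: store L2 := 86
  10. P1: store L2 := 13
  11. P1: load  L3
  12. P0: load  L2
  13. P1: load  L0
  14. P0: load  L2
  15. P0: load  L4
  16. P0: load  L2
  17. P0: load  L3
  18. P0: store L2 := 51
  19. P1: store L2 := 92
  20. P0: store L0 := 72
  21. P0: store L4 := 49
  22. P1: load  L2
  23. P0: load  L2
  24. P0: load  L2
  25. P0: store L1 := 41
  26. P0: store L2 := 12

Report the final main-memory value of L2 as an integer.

memory[L2] = 92

step 1: P0: load  L2  ⟶  EI  (L2)  txn=BusRd  M[L2]=30
step 2: P0: store L2 := 56  ⟶  MI  (L2)  txn=∅  M[L2]=30
step 3: P0: load  L1  ⟶  EI  (L1)  txn=BusRd  M[L1]=90
step 4: P1: store L2 := 17  ⟶  IM  (L2)  txn=BusRdX+Flush  M[L2]=56
step 5: P0: store L2 := 10  ⟶  MI  (L2)  txn=BusRdX+Flush  M[L2]=17
step 6: P1: load  L2  ⟶  OS  (L2)  txn=BusRd  M[L2]=17
step 7: P0: load  L3  ⟶  EI  (L3)  txn=BusRd  M[L3]=10
step 8: P1: load  L1  ⟶  SS  (L1)  txn=BusRd  M[L1]=90
step 9: P0: store L2 := 86  ⟶  MI  (L2)  txn=BusUpgr  M[L2]=17
step 10: P1: store L2 := 13  ⟶  IM  (L2)  txn=BusRdX+Flush  M[L2]=86
step 11: P1: load  L3  ⟶  SS  (L3)  txn=BusRd  M[L3]=10
step 12: P0: load  L2  ⟶  SO  (L2)  txn=BusRd  M[L2]=86
step 13: P1: load  L0  ⟶  IE  (L0)  txn=BusRd  M[L0]=50
step 14: P0: load  L2  ⟶  SO  (L2)  txn=∅  M[L2]=86
step 15: P0: load  L4  ⟶  EI  (L4)  txn=BusRd  M[L4]=80
step 16: P0: load  L2  ⟶  SO  (L2)  txn=∅  M[L2]=86
step 17: P0: load  L3  ⟶  SS  (L3)  txn=∅  M[L3]=10
step 18: P0: store L2 := 51  ⟶  MI  (L2)  txn=BusUpgr+Flush  M[L2]=13
step 19: P1: store L2 := 92  ⟶  IM  (L2)  txn=BusRdX+Flush  M[L2]=51
step 20: P0: store L0 := 72  ⟶  MI  (L0)  txn=BusRdX  M[L0]=50
step 21: P0: store L4 := 49  ⟶  MI  (L4)  txn=∅  M[L4]=80
step 22: P1: load  L2  ⟶  IM  (L2)  txn=∅  M[L2]=51
step 23: P0: load  L2  ⟶  SO  (L2)  txn=BusRd  M[L2]=51
step 24: P0: load  L2  ⟶  SO  (L2)  txn=∅  M[L2]=51
step 25: P0: store L1 := 41  ⟶  MI  (L1)  txn=BusUpgr  M[L1]=90
step 26: P0: store L2 := 12  ⟶  MI  (L2)  txn=BusUpgr+Flush  M[L2]=92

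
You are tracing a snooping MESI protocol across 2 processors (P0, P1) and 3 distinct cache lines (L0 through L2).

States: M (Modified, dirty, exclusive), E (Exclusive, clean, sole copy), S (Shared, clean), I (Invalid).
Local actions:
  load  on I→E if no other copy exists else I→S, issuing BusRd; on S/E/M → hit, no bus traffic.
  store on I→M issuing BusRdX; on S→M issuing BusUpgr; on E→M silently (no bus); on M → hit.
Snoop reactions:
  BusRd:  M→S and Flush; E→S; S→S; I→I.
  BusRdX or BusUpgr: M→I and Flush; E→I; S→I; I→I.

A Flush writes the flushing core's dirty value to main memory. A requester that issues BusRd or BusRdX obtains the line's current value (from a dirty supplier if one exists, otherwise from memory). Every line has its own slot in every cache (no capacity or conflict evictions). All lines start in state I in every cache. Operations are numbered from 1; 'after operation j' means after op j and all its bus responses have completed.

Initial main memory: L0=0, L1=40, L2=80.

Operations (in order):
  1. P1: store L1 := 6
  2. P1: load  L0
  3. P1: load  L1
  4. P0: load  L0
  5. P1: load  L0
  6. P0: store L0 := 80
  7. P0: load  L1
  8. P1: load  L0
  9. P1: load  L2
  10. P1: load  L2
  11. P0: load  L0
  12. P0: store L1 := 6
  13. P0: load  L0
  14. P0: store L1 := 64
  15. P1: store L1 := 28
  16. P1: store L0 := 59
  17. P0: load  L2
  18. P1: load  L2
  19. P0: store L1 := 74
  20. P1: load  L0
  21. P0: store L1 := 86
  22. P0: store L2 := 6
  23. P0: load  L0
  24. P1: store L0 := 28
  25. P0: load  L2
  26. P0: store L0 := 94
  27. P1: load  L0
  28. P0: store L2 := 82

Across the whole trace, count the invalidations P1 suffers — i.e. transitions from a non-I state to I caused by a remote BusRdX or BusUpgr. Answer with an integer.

invalidations = 5

1. P1: store L1 := 6  bus=[BusRdX]  L1: P0=I P1=M  mem[L1]=40
2. P1: load  L0  bus=[BusRd]  L0: P0=I P1=E  mem[L0]=0
3. P1: load  L1  bus=[-]  L1: P0=I P1=M  mem[L1]=40
4. P0: load  L0  bus=[BusRd]  L0: P0=S P1=S  mem[L0]=0
5. P1: load  L0  bus=[-]  L0: P0=S P1=S  mem[L0]=0
6. P0: store L0 := 80  bus=[BusUpgr]  L0: P0=M P1=I  mem[L0]=0
7. P0: load  L1  bus=[BusRd,Flush]  L1: P0=S P1=S  mem[L1]=6
8. P1: load  L0  bus=[BusRd,Flush]  L0: P0=S P1=S  mem[L0]=80
9. P1: load  L2  bus=[BusRd]  L2: P0=I P1=E  mem[L2]=80
10. P1: load  L2  bus=[-]  L2: P0=I P1=E  mem[L2]=80
11. P0: load  L0  bus=[-]  L0: P0=S P1=S  mem[L0]=80
12. P0: store L1 := 6  bus=[BusUpgr]  L1: P0=M P1=I  mem[L1]=6
13. P0: load  L0  bus=[-]  L0: P0=S P1=S  mem[L0]=80
14. P0: store L1 := 64  bus=[-]  L1: P0=M P1=I  mem[L1]=6
15. P1: store L1 := 28  bus=[BusRdX,Flush]  L1: P0=I P1=M  mem[L1]=64
16. P1: store L0 := 59  bus=[BusUpgr]  L0: P0=I P1=M  mem[L0]=80
17. P0: load  L2  bus=[BusRd]  L2: P0=S P1=S  mem[L2]=80
18. P1: load  L2  bus=[-]  L2: P0=S P1=S  mem[L2]=80
19. P0: store L1 := 74  bus=[BusRdX,Flush]  L1: P0=M P1=I  mem[L1]=28
20. P1: load  L0  bus=[-]  L0: P0=I P1=M  mem[L0]=80
21. P0: store L1 := 86  bus=[-]  L1: P0=M P1=I  mem[L1]=28
22. P0: store L2 := 6  bus=[BusUpgr]  L2: P0=M P1=I  mem[L2]=80
23. P0: load  L0  bus=[BusRd,Flush]  L0: P0=S P1=S  mem[L0]=59
24. P1: store L0 := 28  bus=[BusUpgr]  L0: P0=I P1=M  mem[L0]=59
25. P0: load  L2  bus=[-]  L2: P0=M P1=I  mem[L2]=80
26. P0: store L0 := 94  bus=[BusRdX,Flush]  L0: P0=M P1=I  mem[L0]=28
27. P1: load  L0  bus=[BusRd,Flush]  L0: P0=S P1=S  mem[L0]=94
28. P0: store L2 := 82  bus=[-]  L2: P0=M P1=I  mem[L2]=80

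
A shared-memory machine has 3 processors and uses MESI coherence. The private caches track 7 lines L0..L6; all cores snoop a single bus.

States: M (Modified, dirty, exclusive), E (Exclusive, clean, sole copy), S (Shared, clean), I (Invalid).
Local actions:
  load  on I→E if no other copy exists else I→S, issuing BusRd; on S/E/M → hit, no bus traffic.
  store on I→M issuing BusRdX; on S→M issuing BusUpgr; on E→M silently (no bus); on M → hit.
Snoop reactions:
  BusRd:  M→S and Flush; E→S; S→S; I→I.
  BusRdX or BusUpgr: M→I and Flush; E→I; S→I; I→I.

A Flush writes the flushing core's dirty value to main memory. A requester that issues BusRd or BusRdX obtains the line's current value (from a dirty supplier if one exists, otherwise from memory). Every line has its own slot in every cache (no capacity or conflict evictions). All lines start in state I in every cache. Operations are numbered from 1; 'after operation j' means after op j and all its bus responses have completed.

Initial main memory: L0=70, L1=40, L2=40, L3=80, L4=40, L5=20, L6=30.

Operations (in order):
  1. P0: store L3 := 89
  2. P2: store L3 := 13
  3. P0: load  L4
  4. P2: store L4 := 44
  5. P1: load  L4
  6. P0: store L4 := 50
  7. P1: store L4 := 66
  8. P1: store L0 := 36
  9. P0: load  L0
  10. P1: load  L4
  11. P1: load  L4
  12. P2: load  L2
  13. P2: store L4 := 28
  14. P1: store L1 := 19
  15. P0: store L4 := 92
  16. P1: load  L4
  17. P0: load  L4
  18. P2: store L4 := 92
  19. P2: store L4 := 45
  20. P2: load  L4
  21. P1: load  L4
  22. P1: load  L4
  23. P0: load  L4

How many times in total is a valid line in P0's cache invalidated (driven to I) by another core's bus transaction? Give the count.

invalidations = 4

step 1: P0: store L3 := 89  ⟶  MII  (L3)  txn=BusRdX  M[L3]=80
step 2: P2: store L3 := 13  ⟶  IIM  (L3)  txn=BusRdX+Flush  M[L3]=89
step 3: P0: load  L4  ⟶  EII  (L4)  txn=BusRd  M[L4]=40
step 4: P2: store L4 := 44  ⟶  IIM  (L4)  txn=BusRdX  M[L4]=40
step 5: P1: load  L4  ⟶  ISS  (L4)  txn=BusRd+Flush  M[L4]=44
step 6: P0: store L4 := 50  ⟶  MII  (L4)  txn=BusRdX  M[L4]=44
step 7: P1: store L4 := 66  ⟶  IMI  (L4)  txn=BusRdX+Flush  M[L4]=50
step 8: P1: store L0 := 36  ⟶  IMI  (L0)  txn=BusRdX  M[L0]=70
step 9: P0: load  L0  ⟶  SSI  (L0)  txn=BusRd+Flush  M[L0]=36
step 10: P1: load  L4  ⟶  IMI  (L4)  txn=∅  M[L4]=50
step 11: P1: load  L4  ⟶  IMI  (L4)  txn=∅  M[L4]=50
step 12: P2: load  L2  ⟶  IIE  (L2)  txn=BusRd  M[L2]=40
step 13: P2: store L4 := 28  ⟶  IIM  (L4)  txn=BusRdX+Flush  M[L4]=66
step 14: P1: store L1 := 19  ⟶  IMI  (L1)  txn=BusRdX  M[L1]=40
step 15: P0: store L4 := 92  ⟶  MII  (L4)  txn=BusRdX+Flush  M[L4]=28
step 16: P1: load  L4  ⟶  SSI  (L4)  txn=BusRd+Flush  M[L4]=92
step 17: P0: load  L4  ⟶  SSI  (L4)  txn=∅  M[L4]=92
step 18: P2: store L4 := 92  ⟶  IIM  (L4)  txn=BusRdX  M[L4]=92
step 19: P2: store L4 := 45  ⟶  IIM  (L4)  txn=∅  M[L4]=92
step 20: P2: load  L4  ⟶  IIM  (L4)  txn=∅  M[L4]=92
step 21: P1: load  L4  ⟶  ISS  (L4)  txn=BusRd+Flush  M[L4]=45
step 22: P1: load  L4  ⟶  ISS  (L4)  txn=∅  M[L4]=45
step 23: P0: load  L4  ⟶  SSS  (L4)  txn=BusRd  M[L4]=45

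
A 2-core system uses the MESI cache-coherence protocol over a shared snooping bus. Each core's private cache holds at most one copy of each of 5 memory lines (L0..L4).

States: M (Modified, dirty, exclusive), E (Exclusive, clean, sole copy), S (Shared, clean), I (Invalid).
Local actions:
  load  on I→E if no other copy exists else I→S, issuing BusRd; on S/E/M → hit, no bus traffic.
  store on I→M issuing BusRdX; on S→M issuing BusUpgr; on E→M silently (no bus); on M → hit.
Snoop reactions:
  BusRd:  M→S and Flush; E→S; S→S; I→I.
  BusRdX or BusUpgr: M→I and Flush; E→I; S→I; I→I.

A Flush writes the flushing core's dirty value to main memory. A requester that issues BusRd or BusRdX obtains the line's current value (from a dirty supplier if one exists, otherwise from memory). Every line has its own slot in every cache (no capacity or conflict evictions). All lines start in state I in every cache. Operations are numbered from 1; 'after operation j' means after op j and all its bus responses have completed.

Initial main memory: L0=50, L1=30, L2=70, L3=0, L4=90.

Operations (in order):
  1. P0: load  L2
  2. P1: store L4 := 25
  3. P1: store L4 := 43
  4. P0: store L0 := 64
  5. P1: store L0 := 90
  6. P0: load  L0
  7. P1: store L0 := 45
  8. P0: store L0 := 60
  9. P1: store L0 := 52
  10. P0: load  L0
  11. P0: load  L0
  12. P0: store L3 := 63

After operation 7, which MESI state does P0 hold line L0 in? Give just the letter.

  op1 P0: load  L2 → E/I on L2; bus BusRd; mem=70
  op2 P1: store L4 := 25 → I/M on L4; bus BusRdX; mem=90
  op3 P1: store L4 := 43 → I/M on L4; bus (none); mem=90
  op4 P0: store L0 := 64 → M/I on L0; bus BusRdX; mem=50
  op5 P1: store L0 := 90 → I/M on L0; bus BusRdX Flush; mem=64
  op6 P0: load  L0 → S/S on L0; bus BusRd Flush; mem=90
  op7 P1: store L0 := 45 → I/M on L0; bus BusUpgr; mem=90
  op8 P0: store L0 := 60 → M/I on L0; bus BusRdX Flush; mem=45
  op9 P1: store L0 := 52 → I/M on L0; bus BusRdX Flush; mem=60
  op10 P0: load  L0 → S/S on L0; bus BusRd Flush; mem=52
  op11 P0: load  L0 → S/S on L0; bus (none); mem=52
  op12 P0: store L3 := 63 → M/I on L3; bus BusRdX; mem=0

state = I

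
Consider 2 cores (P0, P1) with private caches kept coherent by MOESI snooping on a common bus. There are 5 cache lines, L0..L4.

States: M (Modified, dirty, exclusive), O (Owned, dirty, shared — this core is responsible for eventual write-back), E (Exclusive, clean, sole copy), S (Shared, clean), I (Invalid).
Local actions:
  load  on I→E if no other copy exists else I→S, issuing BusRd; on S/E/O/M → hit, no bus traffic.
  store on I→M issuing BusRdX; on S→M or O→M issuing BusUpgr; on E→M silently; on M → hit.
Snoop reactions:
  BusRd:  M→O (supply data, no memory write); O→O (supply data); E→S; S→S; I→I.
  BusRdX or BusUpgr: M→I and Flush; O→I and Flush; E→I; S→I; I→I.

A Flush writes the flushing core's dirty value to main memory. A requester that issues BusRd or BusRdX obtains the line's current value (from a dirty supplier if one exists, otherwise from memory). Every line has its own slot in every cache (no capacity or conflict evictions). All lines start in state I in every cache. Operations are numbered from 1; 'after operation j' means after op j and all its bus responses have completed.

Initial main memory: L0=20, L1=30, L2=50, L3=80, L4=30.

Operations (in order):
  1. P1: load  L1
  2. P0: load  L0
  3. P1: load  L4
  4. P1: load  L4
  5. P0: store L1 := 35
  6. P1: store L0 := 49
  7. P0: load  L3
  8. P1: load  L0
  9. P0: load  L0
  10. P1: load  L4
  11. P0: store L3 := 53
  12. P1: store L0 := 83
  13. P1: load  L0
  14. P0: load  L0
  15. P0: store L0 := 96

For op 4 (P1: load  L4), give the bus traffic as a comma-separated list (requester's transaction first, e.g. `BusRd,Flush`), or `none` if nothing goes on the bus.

1. P1: load  L1  bus=[BusRd]  L1: P0=I P1=E  mem[L1]=30
2. P0: load  L0  bus=[BusRd]  L0: P0=E P1=I  mem[L0]=20
3. P1: load  L4  bus=[BusRd]  L4: P0=I P1=E  mem[L4]=30
4. P1: load  L4  bus=[-]  L4: P0=I P1=E  mem[L4]=30
5. P0: store L1 := 35  bus=[BusRdX]  L1: P0=M P1=I  mem[L1]=30
6. P1: store L0 := 49  bus=[BusRdX]  L0: P0=I P1=M  mem[L0]=20
7. P0: load  L3  bus=[BusRd]  L3: P0=E P1=I  mem[L3]=80
8. P1: load  L0  bus=[-]  L0: P0=I P1=M  mem[L0]=20
9. P0: load  L0  bus=[BusRd]  L0: P0=S P1=O  mem[L0]=20
10. P1: load  L4  bus=[-]  L4: P0=I P1=E  mem[L4]=30
11. P0: store L3 := 53  bus=[-]  L3: P0=M P1=I  mem[L3]=80
12. P1: store L0 := 83  bus=[BusUpgr]  L0: P0=I P1=M  mem[L0]=20
13. P1: load  L0  bus=[-]  L0: P0=I P1=M  mem[L0]=20
14. P0: load  L0  bus=[BusRd]  L0: P0=S P1=O  mem[L0]=20
15. P0: store L0 := 96  bus=[BusUpgr,Flush]  L0: P0=M P1=I  mem[L0]=83

bus = none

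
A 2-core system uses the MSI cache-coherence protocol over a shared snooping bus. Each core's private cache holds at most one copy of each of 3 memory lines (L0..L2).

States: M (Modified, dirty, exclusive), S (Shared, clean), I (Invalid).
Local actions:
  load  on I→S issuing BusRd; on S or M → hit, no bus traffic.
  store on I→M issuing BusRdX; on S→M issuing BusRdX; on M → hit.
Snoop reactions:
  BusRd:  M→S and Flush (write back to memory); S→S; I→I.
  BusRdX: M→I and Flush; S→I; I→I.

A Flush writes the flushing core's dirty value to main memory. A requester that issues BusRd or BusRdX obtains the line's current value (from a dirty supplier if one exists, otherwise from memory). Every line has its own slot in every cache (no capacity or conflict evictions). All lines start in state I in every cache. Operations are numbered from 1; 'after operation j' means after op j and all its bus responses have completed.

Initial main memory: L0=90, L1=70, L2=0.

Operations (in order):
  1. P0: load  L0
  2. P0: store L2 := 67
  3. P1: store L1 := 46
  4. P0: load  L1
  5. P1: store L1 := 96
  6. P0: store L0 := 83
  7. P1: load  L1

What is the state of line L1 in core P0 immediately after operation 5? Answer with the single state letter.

[1] P0: load  L0 | P0:S(90), P1:I | bus: BusRd
[2] P0: store L2 := 67 | P0:M(67), P1:I | bus: BusRdX
[3] P1: store L1 := 46 | P0:I, P1:M(46) | bus: BusRdX
[4] P0: load  L1 | P0:S(46), P1:S(46) | bus: BusRd,Flush
[5] P1: store L1 := 96 | P0:I, P1:M(96) | bus: BusRdX
[6] P0: store L0 := 83 | P0:M(83), P1:I | bus: BusRdX
[7] P1: load  L1 | P0:I, P1:M(96) | bus: none

state = I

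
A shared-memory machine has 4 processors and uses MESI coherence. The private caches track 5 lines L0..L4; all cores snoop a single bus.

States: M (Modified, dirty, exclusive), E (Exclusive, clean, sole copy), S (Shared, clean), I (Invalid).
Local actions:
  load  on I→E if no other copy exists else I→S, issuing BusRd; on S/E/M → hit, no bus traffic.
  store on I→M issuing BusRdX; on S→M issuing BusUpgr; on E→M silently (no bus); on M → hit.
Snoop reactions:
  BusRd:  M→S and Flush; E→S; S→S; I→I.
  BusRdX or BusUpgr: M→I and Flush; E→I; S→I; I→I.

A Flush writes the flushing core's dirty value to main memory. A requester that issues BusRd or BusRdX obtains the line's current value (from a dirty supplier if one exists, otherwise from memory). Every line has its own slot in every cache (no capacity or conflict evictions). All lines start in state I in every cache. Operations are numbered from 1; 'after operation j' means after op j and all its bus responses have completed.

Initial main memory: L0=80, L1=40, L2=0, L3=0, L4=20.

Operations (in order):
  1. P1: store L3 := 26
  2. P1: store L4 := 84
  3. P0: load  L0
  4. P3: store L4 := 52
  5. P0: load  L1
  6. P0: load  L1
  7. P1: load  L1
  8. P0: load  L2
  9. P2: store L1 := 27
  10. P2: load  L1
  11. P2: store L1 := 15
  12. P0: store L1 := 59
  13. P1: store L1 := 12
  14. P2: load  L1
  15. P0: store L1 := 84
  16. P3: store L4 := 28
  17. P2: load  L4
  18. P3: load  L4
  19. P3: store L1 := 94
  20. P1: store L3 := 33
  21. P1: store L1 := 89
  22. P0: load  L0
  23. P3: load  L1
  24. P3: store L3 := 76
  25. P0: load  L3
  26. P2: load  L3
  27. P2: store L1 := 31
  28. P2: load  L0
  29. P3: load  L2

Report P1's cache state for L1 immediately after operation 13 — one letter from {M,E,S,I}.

state = M

  op1 P1: store L3 := 26 → I/M/I/I on L3; bus BusRdX; mem=0
  op2 P1: store L4 := 84 → I/M/I/I on L4; bus BusRdX; mem=20
  op3 P0: load  L0 → E/I/I/I on L0; bus BusRd; mem=80
  op4 P3: store L4 := 52 → I/I/I/M on L4; bus BusRdX Flush; mem=84
  op5 P0: load  L1 → E/I/I/I on L1; bus BusRd; mem=40
  op6 P0: load  L1 → E/I/I/I on L1; bus (none); mem=40
  op7 P1: load  L1 → S/S/I/I on L1; bus BusRd; mem=40
  op8 P0: load  L2 → E/I/I/I on L2; bus BusRd; mem=0
  op9 P2: store L1 := 27 → I/I/M/I on L1; bus BusRdX; mem=40
  op10 P2: load  L1 → I/I/M/I on L1; bus (none); mem=40
  op11 P2: store L1 := 15 → I/I/M/I on L1; bus (none); mem=40
  op12 P0: store L1 := 59 → M/I/I/I on L1; bus BusRdX Flush; mem=15
  op13 P1: store L1 := 12 → I/M/I/I on L1; bus BusRdX Flush; mem=59
  op14 P2: load  L1 → I/S/S/I on L1; bus BusRd Flush; mem=12
  op15 P0: store L1 := 84 → M/I/I/I on L1; bus BusRdX; mem=12
  op16 P3: store L4 := 28 → I/I/I/M on L4; bus (none); mem=84
  op17 P2: load  L4 → I/I/S/S on L4; bus BusRd Flush; mem=28
  op18 P3: load  L4 → I/I/S/S on L4; bus (none); mem=28
  op19 P3: store L1 := 94 → I/I/I/M on L1; bus BusRdX Flush; mem=84
  op20 P1: store L3 := 33 → I/M/I/I on L3; bus (none); mem=0
  op21 P1: store L1 := 89 → I/M/I/I on L1; bus BusRdX Flush; mem=94
  op22 P0: load  L0 → E/I/I/I on L0; bus (none); mem=80
  op23 P3: load  L1 → I/S/I/S on L1; bus BusRd Flush; mem=89
  op24 P3: store L3 := 76 → I/I/I/M on L3; bus BusRdX Flush; mem=33
  op25 P0: load  L3 → S/I/I/S on L3; bus BusRd Flush; mem=76
  op26 P2: load  L3 → S/I/S/S on L3; bus BusRd; mem=76
  op27 P2: store L1 := 31 → I/I/M/I on L1; bus BusRdX; mem=89
  op28 P2: load  L0 → S/I/S/I on L0; bus BusRd; mem=80
  op29 P3: load  L2 → S/I/I/S on L2; bus BusRd; mem=0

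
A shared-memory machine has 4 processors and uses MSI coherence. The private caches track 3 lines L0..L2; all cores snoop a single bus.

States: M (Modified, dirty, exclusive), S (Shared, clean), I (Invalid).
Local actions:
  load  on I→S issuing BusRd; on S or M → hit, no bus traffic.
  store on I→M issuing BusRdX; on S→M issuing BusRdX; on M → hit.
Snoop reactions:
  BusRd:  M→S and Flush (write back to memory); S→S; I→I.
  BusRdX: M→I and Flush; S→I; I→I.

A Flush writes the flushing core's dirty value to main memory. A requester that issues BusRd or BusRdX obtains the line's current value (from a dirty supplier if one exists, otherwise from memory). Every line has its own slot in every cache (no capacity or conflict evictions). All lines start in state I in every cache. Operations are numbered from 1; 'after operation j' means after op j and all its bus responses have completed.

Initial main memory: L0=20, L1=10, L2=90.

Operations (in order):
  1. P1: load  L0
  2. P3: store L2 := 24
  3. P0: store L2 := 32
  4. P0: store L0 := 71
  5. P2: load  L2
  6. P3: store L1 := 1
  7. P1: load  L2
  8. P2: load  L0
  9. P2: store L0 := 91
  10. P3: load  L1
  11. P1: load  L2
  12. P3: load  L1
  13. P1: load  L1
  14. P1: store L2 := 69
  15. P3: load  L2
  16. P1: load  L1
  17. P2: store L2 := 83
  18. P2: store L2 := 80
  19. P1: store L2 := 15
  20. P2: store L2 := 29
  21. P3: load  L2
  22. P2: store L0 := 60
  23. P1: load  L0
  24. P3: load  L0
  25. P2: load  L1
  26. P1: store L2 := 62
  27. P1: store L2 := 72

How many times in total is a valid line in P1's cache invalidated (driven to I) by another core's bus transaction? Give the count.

invalidations = 3

step 1: P1: load  L0  ⟶  ISII  (L0)  txn=BusRd  M[L0]=20
step 2: P3: store L2 := 24  ⟶  IIIM  (L2)  txn=BusRdX  M[L2]=90
step 3: P0: store L2 := 32  ⟶  MIII  (L2)  txn=BusRdX+Flush  M[L2]=24
step 4: P0: store L0 := 71  ⟶  MIII  (L0)  txn=BusRdX  M[L0]=20
step 5: P2: load  L2  ⟶  SISI  (L2)  txn=BusRd+Flush  M[L2]=32
step 6: P3: store L1 := 1  ⟶  IIIM  (L1)  txn=BusRdX  M[L1]=10
step 7: P1: load  L2  ⟶  SSSI  (L2)  txn=BusRd  M[L2]=32
step 8: P2: load  L0  ⟶  SISI  (L0)  txn=BusRd+Flush  M[L0]=71
step 9: P2: store L0 := 91  ⟶  IIMI  (L0)  txn=BusRdX  M[L0]=71
step 10: P3: load  L1  ⟶  IIIM  (L1)  txn=∅  M[L1]=10
step 11: P1: load  L2  ⟶  SSSI  (L2)  txn=∅  M[L2]=32
step 12: P3: load  L1  ⟶  IIIM  (L1)  txn=∅  M[L1]=10
step 13: P1: load  L1  ⟶  ISIS  (L1)  txn=BusRd+Flush  M[L1]=1
step 14: P1: store L2 := 69  ⟶  IMII  (L2)  txn=BusRdX  M[L2]=32
step 15: P3: load  L2  ⟶  ISIS  (L2)  txn=BusRd+Flush  M[L2]=69
step 16: P1: load  L1  ⟶  ISIS  (L1)  txn=∅  M[L1]=1
step 17: P2: store L2 := 83  ⟶  IIMI  (L2)  txn=BusRdX  M[L2]=69
step 18: P2: store L2 := 80  ⟶  IIMI  (L2)  txn=∅  M[L2]=69
step 19: P1: store L2 := 15  ⟶  IMII  (L2)  txn=BusRdX+Flush  M[L2]=80
step 20: P2: store L2 := 29  ⟶  IIMI  (L2)  txn=BusRdX+Flush  M[L2]=15
step 21: P3: load  L2  ⟶  IISS  (L2)  txn=BusRd+Flush  M[L2]=29
step 22: P2: store L0 := 60  ⟶  IIMI  (L0)  txn=∅  M[L0]=71
step 23: P1: load  L0  ⟶  ISSI  (L0)  txn=BusRd+Flush  M[L0]=60
step 24: P3: load  L0  ⟶  ISSS  (L0)  txn=BusRd  M[L0]=60
step 25: P2: load  L1  ⟶  ISSS  (L1)  txn=BusRd  M[L1]=1
step 26: P1: store L2 := 62  ⟶  IMII  (L2)  txn=BusRdX  M[L2]=29
step 27: P1: store L2 := 72  ⟶  IMII  (L2)  txn=∅  M[L2]=29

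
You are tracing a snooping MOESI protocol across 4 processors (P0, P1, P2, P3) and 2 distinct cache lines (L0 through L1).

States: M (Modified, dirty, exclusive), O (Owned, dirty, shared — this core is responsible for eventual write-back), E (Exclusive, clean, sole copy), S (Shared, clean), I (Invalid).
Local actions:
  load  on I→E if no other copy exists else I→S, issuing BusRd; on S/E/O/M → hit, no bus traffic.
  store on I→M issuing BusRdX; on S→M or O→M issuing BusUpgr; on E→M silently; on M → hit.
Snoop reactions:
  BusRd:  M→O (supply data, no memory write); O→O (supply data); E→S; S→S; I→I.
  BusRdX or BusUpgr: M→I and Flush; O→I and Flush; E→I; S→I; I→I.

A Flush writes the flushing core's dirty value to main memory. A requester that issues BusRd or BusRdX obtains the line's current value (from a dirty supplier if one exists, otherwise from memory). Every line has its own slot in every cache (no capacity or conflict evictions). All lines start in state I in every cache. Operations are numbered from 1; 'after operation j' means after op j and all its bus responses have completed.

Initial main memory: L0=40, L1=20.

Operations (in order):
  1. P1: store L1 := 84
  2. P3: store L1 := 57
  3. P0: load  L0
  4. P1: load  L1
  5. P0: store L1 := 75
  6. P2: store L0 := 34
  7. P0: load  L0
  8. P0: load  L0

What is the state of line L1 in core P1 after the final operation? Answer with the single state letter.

  op1 P1: store L1 := 84 → I/M/I/I on L1; bus BusRdX; mem=20
  op2 P3: store L1 := 57 → I/I/I/M on L1; bus BusRdX Flush; mem=84
  op3 P0: load  L0 → E/I/I/I on L0; bus BusRd; mem=40
  op4 P1: load  L1 → I/S/I/O on L1; bus BusRd; mem=84
  op5 P0: store L1 := 75 → M/I/I/I on L1; bus BusRdX Flush; mem=57
  op6 P2: store L0 := 34 → I/I/M/I on L0; bus BusRdX; mem=40
  op7 P0: load  L0 → S/I/O/I on L0; bus BusRd; mem=40
  op8 P0: load  L0 → S/I/O/I on L0; bus (none); mem=40

state = I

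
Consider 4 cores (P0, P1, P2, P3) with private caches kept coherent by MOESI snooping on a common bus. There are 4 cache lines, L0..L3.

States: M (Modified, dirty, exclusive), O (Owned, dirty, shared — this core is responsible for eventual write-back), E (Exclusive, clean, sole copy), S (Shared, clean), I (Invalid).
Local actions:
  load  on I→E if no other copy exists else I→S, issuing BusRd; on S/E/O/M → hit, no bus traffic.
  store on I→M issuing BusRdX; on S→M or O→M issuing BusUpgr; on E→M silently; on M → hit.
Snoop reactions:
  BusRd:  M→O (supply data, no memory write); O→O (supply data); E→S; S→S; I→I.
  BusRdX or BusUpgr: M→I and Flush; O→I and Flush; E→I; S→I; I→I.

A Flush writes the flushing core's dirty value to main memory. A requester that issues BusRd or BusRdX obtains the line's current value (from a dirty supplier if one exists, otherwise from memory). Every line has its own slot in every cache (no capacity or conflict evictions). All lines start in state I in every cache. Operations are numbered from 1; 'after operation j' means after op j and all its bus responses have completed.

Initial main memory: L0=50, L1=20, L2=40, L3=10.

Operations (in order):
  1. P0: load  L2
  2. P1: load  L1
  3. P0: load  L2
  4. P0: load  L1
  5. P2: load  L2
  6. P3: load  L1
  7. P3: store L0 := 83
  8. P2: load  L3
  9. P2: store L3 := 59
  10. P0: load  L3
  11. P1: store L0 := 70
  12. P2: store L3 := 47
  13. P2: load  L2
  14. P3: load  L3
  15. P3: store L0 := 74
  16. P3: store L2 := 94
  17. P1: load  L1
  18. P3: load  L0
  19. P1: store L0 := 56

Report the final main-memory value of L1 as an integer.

memory[L1] = 20

[1] P0: load  L2 | P0:E(40), P1:I, P2:I, P3:I | bus: BusRd
[2] P1: load  L1 | P0:I, P1:E(20), P2:I, P3:I | bus: BusRd
[3] P0: load  L2 | P0:E(40), P1:I, P2:I, P3:I | bus: none
[4] P0: load  L1 | P0:S(20), P1:S(20), P2:I, P3:I | bus: BusRd
[5] P2: load  L2 | P0:S(40), P1:I, P2:S(40), P3:I | bus: BusRd
[6] P3: load  L1 | P0:S(20), P1:S(20), P2:I, P3:S(20) | bus: BusRd
[7] P3: store L0 := 83 | P0:I, P1:I, P2:I, P3:M(83) | bus: BusRdX
[8] P2: load  L3 | P0:I, P1:I, P2:E(10), P3:I | bus: BusRd
[9] P2: store L3 := 59 | P0:I, P1:I, P2:M(59), P3:I | bus: none
[10] P0: load  L3 | P0:S(59), P1:I, P2:O(59), P3:I | bus: BusRd
[11] P1: store L0 := 70 | P0:I, P1:M(70), P2:I, P3:I | bus: BusRdX,Flush
[12] P2: store L3 := 47 | P0:I, P1:I, P2:M(47), P3:I | bus: BusUpgr
[13] P2: load  L2 | P0:S(40), P1:I, P2:S(40), P3:I | bus: none
[14] P3: load  L3 | P0:I, P1:I, P2:O(47), P3:S(47) | bus: BusRd
[15] P3: store L0 := 74 | P0:I, P1:I, P2:I, P3:M(74) | bus: BusRdX,Flush
[16] P3: store L2 := 94 | P0:I, P1:I, P2:I, P3:M(94) | bus: BusRdX
[17] P1: load  L1 | P0:S(20), P1:S(20), P2:I, P3:S(20) | bus: none
[18] P3: load  L0 | P0:I, P1:I, P2:I, P3:M(74) | bus: none
[19] P1: store L0 := 56 | P0:I, P1:M(56), P2:I, P3:I | bus: BusRdX,Flush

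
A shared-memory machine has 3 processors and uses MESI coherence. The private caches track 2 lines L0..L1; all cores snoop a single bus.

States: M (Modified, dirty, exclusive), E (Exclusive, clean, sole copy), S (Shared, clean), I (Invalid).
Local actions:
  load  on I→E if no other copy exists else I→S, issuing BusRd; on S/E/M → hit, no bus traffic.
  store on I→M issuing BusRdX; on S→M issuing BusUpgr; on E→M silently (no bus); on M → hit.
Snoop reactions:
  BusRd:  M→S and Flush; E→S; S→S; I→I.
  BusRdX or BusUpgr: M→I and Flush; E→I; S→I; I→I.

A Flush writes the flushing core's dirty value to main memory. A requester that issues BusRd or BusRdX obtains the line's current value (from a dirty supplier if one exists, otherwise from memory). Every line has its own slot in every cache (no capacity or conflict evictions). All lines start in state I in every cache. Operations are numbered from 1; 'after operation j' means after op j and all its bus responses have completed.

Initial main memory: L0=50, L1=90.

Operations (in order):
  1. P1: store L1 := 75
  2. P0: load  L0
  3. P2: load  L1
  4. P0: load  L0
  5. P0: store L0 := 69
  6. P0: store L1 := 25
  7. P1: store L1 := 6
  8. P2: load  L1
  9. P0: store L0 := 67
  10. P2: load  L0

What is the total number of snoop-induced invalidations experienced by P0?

invalidations = 1

step 1: P1: store L1 := 75  ⟶  IMI  (L1)  txn=BusRdX  M[L1]=90
step 2: P0: load  L0  ⟶  EII  (L0)  txn=BusRd  M[L0]=50
step 3: P2: load  L1  ⟶  ISS  (L1)  txn=BusRd+Flush  M[L1]=75
step 4: P0: load  L0  ⟶  EII  (L0)  txn=∅  M[L0]=50
step 5: P0: store L0 := 69  ⟶  MII  (L0)  txn=∅  M[L0]=50
step 6: P0: store L1 := 25  ⟶  MII  (L1)  txn=BusRdX  M[L1]=75
step 7: P1: store L1 := 6  ⟶  IMI  (L1)  txn=BusRdX+Flush  M[L1]=25
step 8: P2: load  L1  ⟶  ISS  (L1)  txn=BusRd+Flush  M[L1]=6
step 9: P0: store L0 := 67  ⟶  MII  (L0)  txn=∅  M[L0]=50
step 10: P2: load  L0  ⟶  SIS  (L0)  txn=BusRd+Flush  M[L0]=67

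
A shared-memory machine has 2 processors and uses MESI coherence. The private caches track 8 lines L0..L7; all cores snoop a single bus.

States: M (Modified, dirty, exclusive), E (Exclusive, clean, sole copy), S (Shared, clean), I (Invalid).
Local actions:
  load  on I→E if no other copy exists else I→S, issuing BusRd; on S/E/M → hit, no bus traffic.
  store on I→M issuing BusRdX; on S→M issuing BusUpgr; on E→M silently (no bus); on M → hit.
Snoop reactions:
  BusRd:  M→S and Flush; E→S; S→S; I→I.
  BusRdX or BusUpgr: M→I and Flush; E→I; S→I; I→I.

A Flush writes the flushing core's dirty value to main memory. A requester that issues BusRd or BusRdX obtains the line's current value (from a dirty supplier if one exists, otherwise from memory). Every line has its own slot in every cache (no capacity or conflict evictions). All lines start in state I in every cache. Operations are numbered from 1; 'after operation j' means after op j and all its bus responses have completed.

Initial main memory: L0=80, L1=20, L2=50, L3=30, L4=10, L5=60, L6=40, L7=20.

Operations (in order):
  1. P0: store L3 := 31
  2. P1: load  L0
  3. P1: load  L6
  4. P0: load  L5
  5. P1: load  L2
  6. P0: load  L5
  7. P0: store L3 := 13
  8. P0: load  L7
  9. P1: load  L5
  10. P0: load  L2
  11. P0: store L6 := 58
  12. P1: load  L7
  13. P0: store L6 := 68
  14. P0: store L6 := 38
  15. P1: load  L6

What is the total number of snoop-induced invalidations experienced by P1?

step 1: P0: store L3 := 31  ⟶  MI  (L3)  txn=BusRdX  M[L3]=30
step 2: P1: load  L0  ⟶  IE  (L0)  txn=BusRd  M[L0]=80
step 3: P1: load  L6  ⟶  IE  (L6)  txn=BusRd  M[L6]=40
step 4: P0: load  L5  ⟶  EI  (L5)  txn=BusRd  M[L5]=60
step 5: P1: load  L2  ⟶  IE  (L2)  txn=BusRd  M[L2]=50
step 6: P0: load  L5  ⟶  EI  (L5)  txn=∅  M[L5]=60
step 7: P0: store L3 := 13  ⟶  MI  (L3)  txn=∅  M[L3]=30
step 8: P0: load  L7  ⟶  EI  (L7)  txn=BusRd  M[L7]=20
step 9: P1: load  L5  ⟶  SS  (L5)  txn=BusRd  M[L5]=60
step 10: P0: load  L2  ⟶  SS  (L2)  txn=BusRd  M[L2]=50
step 11: P0: store L6 := 58  ⟶  MI  (L6)  txn=BusRdX  M[L6]=40
step 12: P1: load  L7  ⟶  SS  (L7)  txn=BusRd  M[L7]=20
step 13: P0: store L6 := 68  ⟶  MI  (L6)  txn=∅  M[L6]=40
step 14: P0: store L6 := 38  ⟶  MI  (L6)  txn=∅  M[L6]=40
step 15: P1: load  L6  ⟶  SS  (L6)  txn=BusRd+Flush  M[L6]=38

invalidations = 1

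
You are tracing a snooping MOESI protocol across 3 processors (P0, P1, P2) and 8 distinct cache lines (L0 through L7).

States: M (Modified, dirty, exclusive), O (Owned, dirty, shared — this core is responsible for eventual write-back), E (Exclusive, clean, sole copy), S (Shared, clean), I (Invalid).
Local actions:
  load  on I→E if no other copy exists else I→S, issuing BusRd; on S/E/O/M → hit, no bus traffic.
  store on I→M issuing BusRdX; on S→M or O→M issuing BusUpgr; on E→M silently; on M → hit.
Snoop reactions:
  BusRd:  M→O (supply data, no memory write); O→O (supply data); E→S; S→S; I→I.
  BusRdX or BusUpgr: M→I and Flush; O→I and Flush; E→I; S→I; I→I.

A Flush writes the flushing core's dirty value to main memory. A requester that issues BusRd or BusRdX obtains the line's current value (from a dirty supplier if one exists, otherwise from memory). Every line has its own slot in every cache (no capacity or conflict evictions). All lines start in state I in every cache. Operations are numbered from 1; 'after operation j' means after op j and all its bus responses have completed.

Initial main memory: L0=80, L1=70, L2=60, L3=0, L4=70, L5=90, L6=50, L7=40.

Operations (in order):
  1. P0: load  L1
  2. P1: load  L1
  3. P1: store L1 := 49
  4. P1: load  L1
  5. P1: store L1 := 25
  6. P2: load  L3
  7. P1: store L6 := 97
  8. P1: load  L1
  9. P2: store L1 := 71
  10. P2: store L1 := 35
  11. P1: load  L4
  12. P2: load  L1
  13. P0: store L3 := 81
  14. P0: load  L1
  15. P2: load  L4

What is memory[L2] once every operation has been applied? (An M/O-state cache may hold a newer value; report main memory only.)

1. P0: load  L1  bus=[BusRd]  L1: P0=E P1=I P2=I  mem[L1]=70
2. P1: load  L1  bus=[BusRd]  L1: P0=S P1=S P2=I  mem[L1]=70
3. P1: store L1 := 49  bus=[BusUpgr]  L1: P0=I P1=M P2=I  mem[L1]=70
4. P1: load  L1  bus=[-]  L1: P0=I P1=M P2=I  mem[L1]=70
5. P1: store L1 := 25  bus=[-]  L1: P0=I P1=M P2=I  mem[L1]=70
6. P2: load  L3  bus=[BusRd]  L3: P0=I P1=I P2=E  mem[L3]=0
7. P1: store L6 := 97  bus=[BusRdX]  L6: P0=I P1=M P2=I  mem[L6]=50
8. P1: load  L1  bus=[-]  L1: P0=I P1=M P2=I  mem[L1]=70
9. P2: store L1 := 71  bus=[BusRdX,Flush]  L1: P0=I P1=I P2=M  mem[L1]=25
10. P2: store L1 := 35  bus=[-]  L1: P0=I P1=I P2=M  mem[L1]=25
11. P1: load  L4  bus=[BusRd]  L4: P0=I P1=E P2=I  mem[L4]=70
12. P2: load  L1  bus=[-]  L1: P0=I P1=I P2=M  mem[L1]=25
13. P0: store L3 := 81  bus=[BusRdX]  L3: P0=M P1=I P2=I  mem[L3]=0
14. P0: load  L1  bus=[BusRd]  L1: P0=S P1=I P2=O  mem[L1]=25
15. P2: load  L4  bus=[BusRd]  L4: P0=I P1=S P2=S  mem[L4]=70

memory[L2] = 60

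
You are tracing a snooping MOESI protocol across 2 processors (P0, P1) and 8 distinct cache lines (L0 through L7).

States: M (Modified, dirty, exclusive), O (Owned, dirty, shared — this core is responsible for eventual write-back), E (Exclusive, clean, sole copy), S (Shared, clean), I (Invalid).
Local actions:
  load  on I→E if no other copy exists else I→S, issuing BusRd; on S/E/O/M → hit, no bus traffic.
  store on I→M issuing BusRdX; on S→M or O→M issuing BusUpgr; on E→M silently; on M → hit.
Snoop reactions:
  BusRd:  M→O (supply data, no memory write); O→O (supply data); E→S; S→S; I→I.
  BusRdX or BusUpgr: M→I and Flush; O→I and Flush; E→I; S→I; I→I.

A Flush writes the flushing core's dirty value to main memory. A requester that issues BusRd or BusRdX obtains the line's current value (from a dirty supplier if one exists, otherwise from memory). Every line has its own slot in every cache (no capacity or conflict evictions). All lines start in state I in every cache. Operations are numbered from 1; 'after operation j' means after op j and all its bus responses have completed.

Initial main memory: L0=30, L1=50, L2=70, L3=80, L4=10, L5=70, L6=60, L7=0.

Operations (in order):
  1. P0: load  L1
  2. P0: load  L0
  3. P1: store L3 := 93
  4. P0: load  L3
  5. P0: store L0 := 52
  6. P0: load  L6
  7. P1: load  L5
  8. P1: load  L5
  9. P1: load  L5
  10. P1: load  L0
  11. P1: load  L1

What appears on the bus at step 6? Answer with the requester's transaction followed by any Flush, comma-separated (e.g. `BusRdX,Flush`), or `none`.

bus = BusRd

step 1: P0: load  L1  ⟶  EI  (L1)  txn=BusRd  M[L1]=50
step 2: P0: load  L0  ⟶  EI  (L0)  txn=BusRd  M[L0]=30
step 3: P1: store L3 := 93  ⟶  IM  (L3)  txn=BusRdX  M[L3]=80
step 4: P0: load  L3  ⟶  SO  (L3)  txn=BusRd  M[L3]=80
step 5: P0: store L0 := 52  ⟶  MI  (L0)  txn=∅  M[L0]=30
step 6: P0: load  L6  ⟶  EI  (L6)  txn=BusRd  M[L6]=60
step 7: P1: load  L5  ⟶  IE  (L5)  txn=BusRd  M[L5]=70
step 8: P1: load  L5  ⟶  IE  (L5)  txn=∅  M[L5]=70
step 9: P1: load  L5  ⟶  IE  (L5)  txn=∅  M[L5]=70
step 10: P1: load  L0  ⟶  OS  (L0)  txn=BusRd  M[L0]=30
step 11: P1: load  L1  ⟶  SS  (L1)  txn=BusRd  M[L1]=50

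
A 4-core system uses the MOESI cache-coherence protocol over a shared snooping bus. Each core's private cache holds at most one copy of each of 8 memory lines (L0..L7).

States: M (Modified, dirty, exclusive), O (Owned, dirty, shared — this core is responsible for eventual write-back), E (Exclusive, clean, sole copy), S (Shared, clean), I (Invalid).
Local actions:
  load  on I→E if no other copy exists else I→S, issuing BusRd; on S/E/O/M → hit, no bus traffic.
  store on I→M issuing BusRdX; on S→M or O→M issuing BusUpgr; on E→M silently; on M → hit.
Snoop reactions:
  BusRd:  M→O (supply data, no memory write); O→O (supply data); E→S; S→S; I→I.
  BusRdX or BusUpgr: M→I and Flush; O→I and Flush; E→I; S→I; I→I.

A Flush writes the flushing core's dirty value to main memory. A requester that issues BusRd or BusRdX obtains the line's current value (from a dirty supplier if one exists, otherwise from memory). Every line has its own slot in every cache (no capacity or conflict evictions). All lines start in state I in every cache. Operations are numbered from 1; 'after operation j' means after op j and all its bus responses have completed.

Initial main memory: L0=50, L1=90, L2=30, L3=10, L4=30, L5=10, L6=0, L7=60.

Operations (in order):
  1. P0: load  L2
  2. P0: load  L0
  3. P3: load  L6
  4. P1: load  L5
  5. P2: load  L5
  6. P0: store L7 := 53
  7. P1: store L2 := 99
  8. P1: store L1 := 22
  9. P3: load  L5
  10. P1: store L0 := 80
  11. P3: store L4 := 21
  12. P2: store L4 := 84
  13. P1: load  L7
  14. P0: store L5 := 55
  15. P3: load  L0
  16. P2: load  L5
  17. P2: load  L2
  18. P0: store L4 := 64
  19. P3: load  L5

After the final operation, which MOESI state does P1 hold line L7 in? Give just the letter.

step 1: P0: load  L2  ⟶  EIII  (L2)  txn=BusRd  M[L2]=30
step 2: P0: load  L0  ⟶  EIII  (L0)  txn=BusRd  M[L0]=50
step 3: P3: load  L6  ⟶  IIIE  (L6)  txn=BusRd  M[L6]=0
step 4: P1: load  L5  ⟶  IEII  (L5)  txn=BusRd  M[L5]=10
step 5: P2: load  L5  ⟶  ISSI  (L5)  txn=BusRd  M[L5]=10
step 6: P0: store L7 := 53  ⟶  MIII  (L7)  txn=BusRdX  M[L7]=60
step 7: P1: store L2 := 99  ⟶  IMII  (L2)  txn=BusRdX  M[L2]=30
step 8: P1: store L1 := 22  ⟶  IMII  (L1)  txn=BusRdX  M[L1]=90
step 9: P3: load  L5  ⟶  ISSS  (L5)  txn=BusRd  M[L5]=10
step 10: P1: store L0 := 80  ⟶  IMII  (L0)  txn=BusRdX  M[L0]=50
step 11: P3: store L4 := 21  ⟶  IIIM  (L4)  txn=BusRdX  M[L4]=30
step 12: P2: store L4 := 84  ⟶  IIMI  (L4)  txn=BusRdX+Flush  M[L4]=21
step 13: P1: load  L7  ⟶  OSII  (L7)  txn=BusRd  M[L7]=60
step 14: P0: store L5 := 55  ⟶  MIII  (L5)  txn=BusRdX  M[L5]=10
step 15: P3: load  L0  ⟶  IOIS  (L0)  txn=BusRd  M[L0]=50
step 16: P2: load  L5  ⟶  OISI  (L5)  txn=BusRd  M[L5]=10
step 17: P2: load  L2  ⟶  IOSI  (L2)  txn=BusRd  M[L2]=30
step 18: P0: store L4 := 64  ⟶  MIII  (L4)  txn=BusRdX+Flush  M[L4]=84
step 19: P3: load  L5  ⟶  OISS  (L5)  txn=BusRd  M[L5]=10

state = S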